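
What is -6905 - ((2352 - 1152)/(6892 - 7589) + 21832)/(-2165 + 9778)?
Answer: -36654947909/5306261 ≈ -6907.9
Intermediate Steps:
-6905 - ((2352 - 1152)/(6892 - 7589) + 21832)/(-2165 + 9778) = -6905 - (1200/(-697) + 21832)/7613 = -6905 - (1200*(-1/697) + 21832)/7613 = -6905 - (-1200/697 + 21832)/7613 = -6905 - 15215704/(697*7613) = -6905 - 1*15215704/5306261 = -6905 - 15215704/5306261 = -36654947909/5306261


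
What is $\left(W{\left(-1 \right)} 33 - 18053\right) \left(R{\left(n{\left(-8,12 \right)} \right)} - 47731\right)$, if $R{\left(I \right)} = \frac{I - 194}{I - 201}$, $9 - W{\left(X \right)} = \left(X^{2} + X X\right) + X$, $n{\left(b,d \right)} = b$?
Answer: $\frac{177455539253}{209} \approx 8.4907 \cdot 10^{8}$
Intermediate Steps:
$W{\left(X \right)} = 9 - X - 2 X^{2}$ ($W{\left(X \right)} = 9 - \left(\left(X^{2} + X X\right) + X\right) = 9 - \left(\left(X^{2} + X^{2}\right) + X\right) = 9 - \left(2 X^{2} + X\right) = 9 - \left(X + 2 X^{2}\right) = 9 - X - 2 X^{2}$)
$R{\left(I \right)} = \frac{-194 + I}{-201 + I}$
$\left(W{\left(-1 \right)} 33 - 18053\right) \left(R{\left(n{\left(-8,12 \right)} \right)} - 47731\right) = \left(\left(9 - -1 - 2 \left(-1\right)^{2}\right) 33 - 18053\right) \left(\frac{-194 - 8}{-201 - 8} - 47731\right) = \left(\left(9 + 1 - 2\right) 33 - 18053\right) \left(\frac{1}{-209} \left(-202\right) - 47731\right) = \left(\left(9 + 1 - 2\right) 33 - 18053\right) \left(\left(- \frac{1}{209}\right) \left(-202\right) - 47731\right) = \left(8 \cdot 33 - 18053\right) \left(\frac{202}{209} - 47731\right) = \left(264 - 18053\right) \left(- \frac{9975577}{209}\right) = \left(-17789\right) \left(- \frac{9975577}{209}\right) = \frac{177455539253}{209}$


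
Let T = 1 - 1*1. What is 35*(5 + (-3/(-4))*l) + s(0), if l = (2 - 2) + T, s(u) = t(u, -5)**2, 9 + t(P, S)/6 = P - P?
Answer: 3091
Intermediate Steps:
t(P, S) = -54 (t(P, S) = -54 + 6*(P - P) = -54 + 6*0 = -54 + 0 = -54)
s(u) = 2916 (s(u) = (-54)**2 = 2916)
T = 0 (T = 1 - 1 = 0)
l = 0 (l = (2 - 2) + 0 = 0 + 0 = 0)
35*(5 + (-3/(-4))*l) + s(0) = 35*(5 - 3/(-4)*0) + 2916 = 35*(5 - 3*(-1/4)*0) + 2916 = 35*(5 + (3/4)*0) + 2916 = 35*(5 + 0) + 2916 = 35*5 + 2916 = 175 + 2916 = 3091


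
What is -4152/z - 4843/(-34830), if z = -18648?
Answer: 3262867/9020970 ≈ 0.36170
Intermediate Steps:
-4152/z - 4843/(-34830) = -4152/(-18648) - 4843/(-34830) = -4152*(-1/18648) - 4843*(-1/34830) = 173/777 + 4843/34830 = 3262867/9020970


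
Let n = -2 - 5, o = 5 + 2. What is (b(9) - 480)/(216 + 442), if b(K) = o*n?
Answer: -529/658 ≈ -0.80395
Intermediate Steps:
o = 7
n = -7
b(K) = -49 (b(K) = 7*(-7) = -49)
(b(9) - 480)/(216 + 442) = (-49 - 480)/(216 + 442) = -529/658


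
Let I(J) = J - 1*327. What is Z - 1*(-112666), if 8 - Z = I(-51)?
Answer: 113052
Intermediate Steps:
I(J) = -327 + J (I(J) = J - 327 = -327 + J)
Z = 386 (Z = 8 - (-327 - 51) = 8 - 1*(-378) = 8 + 378 = 386)
Z - 1*(-112666) = 386 - 1*(-112666) = 386 + 112666 = 113052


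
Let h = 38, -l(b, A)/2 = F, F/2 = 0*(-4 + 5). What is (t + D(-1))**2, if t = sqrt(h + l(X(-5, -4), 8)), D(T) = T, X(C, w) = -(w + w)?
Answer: (1 - sqrt(38))**2 ≈ 26.671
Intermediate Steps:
X(C, w) = -2*w
F = 0 (F = 2*(0*(-4 + 5)) = 2*(0*1) = 2*0 = 0)
l(b, A) = 0 (l(b, A) = -2*0 = 0)
t = sqrt(38) (t = sqrt(38 + 0) = sqrt(38) ≈ 6.1644)
(t + D(-1))**2 = (sqrt(38) - 1)**2 = (-1 + sqrt(38))**2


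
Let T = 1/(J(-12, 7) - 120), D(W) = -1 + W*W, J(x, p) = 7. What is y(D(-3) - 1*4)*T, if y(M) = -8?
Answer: 8/113 ≈ 0.070796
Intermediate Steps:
D(W) = -1 + W²
T = -1/113 (T = 1/(7 - 120) = 1/(-113) = -1/113 ≈ -0.0088496)
y(D(-3) - 1*4)*T = -8*(-1/113) = 8/113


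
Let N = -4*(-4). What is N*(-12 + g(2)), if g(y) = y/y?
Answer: -176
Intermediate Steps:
N = 16
g(y) = 1
N*(-12 + g(2)) = 16*(-12 + 1) = 16*(-11) = -176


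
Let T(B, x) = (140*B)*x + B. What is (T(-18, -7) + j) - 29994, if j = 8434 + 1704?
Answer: -2234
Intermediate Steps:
T(B, x) = B + 140*B*x (T(B, x) = 140*B*x + B = B + 140*B*x)
j = 10138
(T(-18, -7) + j) - 29994 = (-18*(1 + 140*(-7)) + 10138) - 29994 = (-18*(1 - 980) + 10138) - 29994 = (-18*(-979) + 10138) - 29994 = (17622 + 10138) - 29994 = 27760 - 29994 = -2234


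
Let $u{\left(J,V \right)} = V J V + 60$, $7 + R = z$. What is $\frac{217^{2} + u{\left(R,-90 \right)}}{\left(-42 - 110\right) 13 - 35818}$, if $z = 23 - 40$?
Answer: $\frac{147251}{37794} \approx 3.8961$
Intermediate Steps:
$z = -17$ ($z = 23 - 40 = -17$)
$R = -24$ ($R = -7 - 17 = -24$)
$u{\left(J,V \right)} = 60 + J V^{2}$ ($u{\left(J,V \right)} = J V V + 60 = J V^{2} + 60 = 60 + J V^{2}$)
$\frac{217^{2} + u{\left(R,-90 \right)}}{\left(-42 - 110\right) 13 - 35818} = \frac{217^{2} + \left(60 - 24 \left(-90\right)^{2}\right)}{\left(-42 - 110\right) 13 - 35818} = \frac{47089 + \left(60 - 194400\right)}{\left(-152\right) 13 - 35818} = \frac{47089 + \left(60 - 194400\right)}{-1976 - 35818} = \frac{47089 - 194340}{-37794} = \left(-147251\right) \left(- \frac{1}{37794}\right) = \frac{147251}{37794}$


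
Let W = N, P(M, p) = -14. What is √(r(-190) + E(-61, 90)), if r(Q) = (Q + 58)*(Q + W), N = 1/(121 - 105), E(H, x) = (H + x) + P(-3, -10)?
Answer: √100347/2 ≈ 158.39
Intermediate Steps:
E(H, x) = -14 + H + x (E(H, x) = (H + x) - 14 = -14 + H + x)
N = 1/16 ≈ 0.062500
W = 1/16 ≈ 0.062500
r(Q) = (58 + Q)*(1/16 + Q) (r(Q) = (Q + 58)*(Q + 1/16) = (58 + Q)*(1/16 + Q))
√(r(-190) + E(-61, 90)) = √((29/8 + (-190)² + (929/16)*(-190)) + (-14 - 61 + 90)) = √((29/8 + 36100 - 88255/8) + 15) = √(100287/4 + 15) = √(100347/4) = √100347/2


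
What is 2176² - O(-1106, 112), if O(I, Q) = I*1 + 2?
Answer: 4736080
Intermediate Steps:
O(I, Q) = 2 + I (O(I, Q) = I + 2 = 2 + I)
2176² - O(-1106, 112) = 2176² - (2 - 1106) = 4734976 - 1*(-1104) = 4734976 + 1104 = 4736080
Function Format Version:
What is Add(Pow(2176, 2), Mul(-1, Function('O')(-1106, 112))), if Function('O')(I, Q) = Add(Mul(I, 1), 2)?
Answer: 4736080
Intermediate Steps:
Function('O')(I, Q) = Add(2, I) (Function('O')(I, Q) = Add(I, 2) = Add(2, I))
Add(Pow(2176, 2), Mul(-1, Function('O')(-1106, 112))) = Add(Pow(2176, 2), Mul(-1, Add(2, -1106))) = Add(4734976, Mul(-1, -1104)) = Add(4734976, 1104) = 4736080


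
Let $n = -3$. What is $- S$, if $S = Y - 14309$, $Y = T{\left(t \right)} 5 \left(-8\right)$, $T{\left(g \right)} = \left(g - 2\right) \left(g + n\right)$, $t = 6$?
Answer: $14789$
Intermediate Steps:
$T{\left(g \right)} = \left(-3 + g\right) \left(-2 + g\right)$ ($T{\left(g \right)} = \left(g - 2\right) \left(g - 3\right) = \left(-2 + g\right) \left(-3 + g\right) = \left(-3 + g\right) \left(-2 + g\right)$)
$Y = -480$ ($Y = \left(6 + 6^{2} - 30\right) 5 \left(-8\right) = \left(6 + 36 - 30\right) 5 \left(-8\right) = 12 \cdot 5 \left(-8\right) = 60 \left(-8\right) = -480$)
$S = -14789$ ($S = -480 - 14309 = -14789$)
$- S = \left(-1\right) \left(-14789\right) = 14789$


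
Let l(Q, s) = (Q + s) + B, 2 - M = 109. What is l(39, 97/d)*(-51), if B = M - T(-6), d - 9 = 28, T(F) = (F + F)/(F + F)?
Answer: 125256/37 ≈ 3385.3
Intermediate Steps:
M = -107 (M = 2 - 1*109 = 2 - 109 = -107)
T(F) = 1 (T(F) = (2*F)/((2*F)) = (2*F)*(1/(2*F)) = 1)
d = 37 (d = 9 + 28 = 37)
B = -108 (B = -107 - 1*1 = -107 - 1 = -108)
l(Q, s) = -108 + Q + s (l(Q, s) = (Q + s) - 108 = -108 + Q + s)
l(39, 97/d)*(-51) = (-108 + 39 + 97/37)*(-51) = -2456/37*(-51) = 125256/37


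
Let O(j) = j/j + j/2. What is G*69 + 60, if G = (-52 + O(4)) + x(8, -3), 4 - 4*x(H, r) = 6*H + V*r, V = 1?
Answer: -16113/4 ≈ -4028.3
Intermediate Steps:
x(H, r) = 1 - 3*H/2 - r/4 (x(H, r) = 1 - (6*H + 1*r)/4 = 1 - (6*H + r)/4 = 1 - (r + 6*H)/4 = 1 + (-3*H/2 - r/4) = 1 - 3*H/2 - r/4)
O(j) = 1 + j/2 (O(j) = 1 + j*(½) = 1 + j/2)
G = -237/4 (G = (-52 + (1 + (½)*4)) + (1 - 3/2*8 - ¼*(-3)) = (-52 + (1 + 2)) + (1 - 12 + ¾) = (-52 + 3) - 41/4 = -49 - 41/4 = -237/4 ≈ -59.250)
G*69 + 60 = -237/4*69 + 60 = -16353/4 + 60 = -16113/4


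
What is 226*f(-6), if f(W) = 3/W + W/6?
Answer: -339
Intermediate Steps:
f(W) = 3/W + W/6 (f(W) = 3/W + W*(⅙) = 3/W + W/6)
226*f(-6) = 226*(3/(-6) + (⅙)*(-6)) = 226*(3*(-⅙) - 1) = 226*(-½ - 1) = 226*(-3/2) = -339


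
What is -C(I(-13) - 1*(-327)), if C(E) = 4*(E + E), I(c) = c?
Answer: -2512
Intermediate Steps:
C(E) = 8*E (C(E) = 4*(2*E) = 8*E)
-C(I(-13) - 1*(-327)) = -8*(-13 - 1*(-327)) = -8*(-13 + 327) = -8*314 = -1*2512 = -2512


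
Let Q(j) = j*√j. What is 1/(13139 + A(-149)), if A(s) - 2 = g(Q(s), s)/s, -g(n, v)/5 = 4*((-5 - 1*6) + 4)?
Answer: 149/1957869 ≈ 7.6103e-5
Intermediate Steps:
Q(j) = j^(3/2)
g(n, v) = 140 (g(n, v) = -20*((-5 - 1*6) + 4) = -20*((-5 - 6) + 4) = -20*(-11 + 4) = -20*(-7) = -5*(-28) = 140)
A(s) = 2 + 140/s
1/(13139 + A(-149)) = 1/(13139 + (2 + 140/(-149))) = 1/(13139 + (2 + 140*(-1/149))) = 1/(13139 + (2 - 140/149)) = 1/(13139 + 158/149) = 1/(1957869/149) = 149/1957869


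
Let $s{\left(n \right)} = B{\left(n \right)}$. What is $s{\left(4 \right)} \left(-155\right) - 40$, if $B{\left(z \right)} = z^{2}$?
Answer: $-2520$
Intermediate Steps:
$s{\left(n \right)} = n^{2}$
$s{\left(4 \right)} \left(-155\right) - 40 = 4^{2} \left(-155\right) - 40 = 16 \left(-155\right) - 40 = -2480 - 40 = -2520$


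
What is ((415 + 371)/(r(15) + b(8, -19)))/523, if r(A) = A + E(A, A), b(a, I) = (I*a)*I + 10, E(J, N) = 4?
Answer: 786/1525591 ≈ 0.00051521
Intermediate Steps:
b(a, I) = 10 + a*I² (b(a, I) = a*I² + 10 = 10 + a*I²)
r(A) = 4 + A (r(A) = A + 4 = 4 + A)
((415 + 371)/(r(15) + b(8, -19)))/523 = ((415 + 371)/((4 + 15) + (10 + 8*(-19)²)))/523 = (786/(19 + (10 + 8*361)))*(1/523) = (786/(19 + (10 + 2888)))*(1/523) = (786/(19 + 2898))*(1/523) = (786/2917)*(1/523) = 786/1525591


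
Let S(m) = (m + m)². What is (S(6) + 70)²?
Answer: 45796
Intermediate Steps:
S(m) = 4*m² (S(m) = (2*m)² = 4*m²)
(S(6) + 70)² = (4*6² + 70)² = (4*36 + 70)² = (144 + 70)² = 214² = 45796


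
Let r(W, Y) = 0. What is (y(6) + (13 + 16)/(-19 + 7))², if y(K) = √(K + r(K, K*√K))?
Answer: 1705/144 - 29*√6/6 ≈ 0.0010774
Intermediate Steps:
y(K) = √K (y(K) = √(K + 0) = √K)
(y(6) + (13 + 16)/(-19 + 7))² = (√6 + (13 + 16)/(-19 + 7))² = (√6 + 29/(-12))² = (√6 + 29*(-1/12))² = (√6 - 29/12)² = (-29/12 + √6)²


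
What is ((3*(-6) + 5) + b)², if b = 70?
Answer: 3249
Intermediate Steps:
((3*(-6) + 5) + b)² = ((3*(-6) + 5) + 70)² = ((-18 + 5) + 70)² = (-13 + 70)² = 57² = 3249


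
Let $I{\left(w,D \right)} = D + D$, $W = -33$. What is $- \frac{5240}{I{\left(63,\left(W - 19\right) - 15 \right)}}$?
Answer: $\frac{2620}{67} \approx 39.104$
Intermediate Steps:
$I{\left(w,D \right)} = 2 D$
$- \frac{5240}{I{\left(63,\left(W - 19\right) - 15 \right)}} = - \frac{5240}{2 \left(\left(-33 - 19\right) - 15\right)} = - \frac{5240}{2 \left(-52 - 15\right)} = - \frac{5240}{2 \left(-67\right)} = - \frac{5240}{-134} = \left(-5240\right) \left(- \frac{1}{134}\right) = \frac{2620}{67}$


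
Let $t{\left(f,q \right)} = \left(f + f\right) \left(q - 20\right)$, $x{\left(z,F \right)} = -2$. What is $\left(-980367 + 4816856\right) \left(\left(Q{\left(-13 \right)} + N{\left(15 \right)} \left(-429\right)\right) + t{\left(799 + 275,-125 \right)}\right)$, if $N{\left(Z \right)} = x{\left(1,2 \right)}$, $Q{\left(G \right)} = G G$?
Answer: $-1190972789737$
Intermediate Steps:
$Q{\left(G \right)} = G^{2}$
$N{\left(Z \right)} = -2$
$t{\left(f,q \right)} = 2 f \left(-20 + q\right)$
$\left(-980367 + 4816856\right) \left(\left(Q{\left(-13 \right)} + N{\left(15 \right)} \left(-429\right)\right) + t{\left(799 + 275,-125 \right)}\right) = \left(-980367 + 4816856\right) \left(\left(\left(-13\right)^{2} - -858\right) + 2 \left(799 + 275\right) \left(-20 - 125\right)\right) = 3836489 \left(\left(169 + 858\right) + 2 \cdot 1074 \left(-145\right)\right) = 3836489 \left(1027 - 311460\right) = 3836489 \left(-310433\right) = -1190972789737$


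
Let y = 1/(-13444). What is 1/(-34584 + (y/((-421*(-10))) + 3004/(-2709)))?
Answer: -153327341160/5302842790797109 ≈ -2.8914e-5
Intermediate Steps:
y = -1/13444 ≈ -7.4383e-5
1/(-34584 + (y/((-421*(-10))) + 3004/(-2709))) = 1/(-34584 + (-1/(13444*((-421*(-10)))) + 3004/(-2709))) = 1/(-34584 + (-1/13444/4210 + 3004*(-1/2709))) = 1/(-34584 + (-1/13444*1/4210 - 3004/2709)) = 1/(-34584 + (-1/56599240 - 3004/2709)) = 1/(-34584 - 170024119669/153327341160) = 1/(-5302842790797109/153327341160) = -153327341160/5302842790797109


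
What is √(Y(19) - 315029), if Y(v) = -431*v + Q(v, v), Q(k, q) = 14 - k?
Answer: I*√323223 ≈ 568.53*I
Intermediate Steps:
Y(v) = 14 - 432*v (Y(v) = -431*v + (14 - v) = 14 - 432*v)
√(Y(19) - 315029) = √((14 - 432*19) - 315029) = √((14 - 8208) - 315029) = √(-8194 - 315029) = √(-323223) = I*√323223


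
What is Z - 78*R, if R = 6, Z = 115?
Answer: -353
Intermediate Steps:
Z - 78*R = 115 - 78*6 = 115 - 468 = -353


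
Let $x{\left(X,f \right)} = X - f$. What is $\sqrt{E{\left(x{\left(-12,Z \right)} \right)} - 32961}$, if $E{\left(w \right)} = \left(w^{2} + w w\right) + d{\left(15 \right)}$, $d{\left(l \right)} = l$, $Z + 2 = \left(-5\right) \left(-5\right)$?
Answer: $4 i \sqrt{1906} \approx 174.63 i$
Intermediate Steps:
$Z = 23$ ($Z = -2 - -25 = -2 + 25 = 23$)
$E{\left(w \right)} = 15 + 2 w^{2}$ ($E{\left(w \right)} = \left(w^{2} + w w\right) + 15 = \left(w^{2} + w^{2}\right) + 15 = 2 w^{2} + 15 = 15 + 2 w^{2}$)
$\sqrt{E{\left(x{\left(-12,Z \right)} \right)} - 32961} = \sqrt{\left(15 + 2 \left(-12 - 23\right)^{2}\right) - 32961} = \sqrt{\left(15 + 2 \left(-35\right)^{2}\right) - 32961} = \sqrt{\left(15 + 2 \cdot 1225\right) - 32961} = \sqrt{\left(15 + 2450\right) - 32961} = \sqrt{2465 - 32961} = \sqrt{-30496} = 4 i \sqrt{1906}$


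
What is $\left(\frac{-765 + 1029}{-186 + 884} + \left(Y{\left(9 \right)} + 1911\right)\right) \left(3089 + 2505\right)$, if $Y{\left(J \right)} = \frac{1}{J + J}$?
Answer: $\frac{33585332719}{3141} \approx 1.0693 \cdot 10^{7}$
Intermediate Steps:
$Y{\left(J \right)} = \frac{1}{2 J}$
$\left(\frac{-765 + 1029}{-186 + 884} + \left(Y{\left(9 \right)} + 1911\right)\right) \left(3089 + 2505\right) = \left(\frac{-765 + 1029}{-186 + 884} + \left(\frac{1}{2 \cdot 9} + 1911\right)\right) \left(3089 + 2505\right) = \left(\frac{264}{698} + \left(\frac{1}{2} \cdot \frac{1}{9} + 1911\right)\right) 5594 = \left(264 \cdot \frac{1}{698} + \left(\frac{1}{18} + 1911\right)\right) 5594 = \left(\frac{132}{349} + \frac{34399}{18}\right) 5594 = \frac{12007627}{6282} \cdot 5594 = \frac{33585332719}{3141}$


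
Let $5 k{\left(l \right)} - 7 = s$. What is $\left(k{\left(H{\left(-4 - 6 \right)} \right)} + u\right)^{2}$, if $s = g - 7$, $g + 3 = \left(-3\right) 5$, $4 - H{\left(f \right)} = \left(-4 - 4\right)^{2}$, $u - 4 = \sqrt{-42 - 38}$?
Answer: $- \frac{1996}{25} + \frac{16 i \sqrt{5}}{5} \approx -79.84 + 7.1554 i$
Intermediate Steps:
$u = 4 + 4 i \sqrt{5}$ ($u = 4 + \sqrt{-42 - 38} = 4 + \sqrt{-80} = 4 + 4 i \sqrt{5} \approx 4.0 + 8.9443 i$)
$H{\left(f \right)} = -60$ ($H{\left(f \right)} = 4 - \left(-4 - 4\right)^{2} = 4 - \left(-8\right)^{2} = 4 - 64 = -60$)
$g = -18$ ($g = -3 - 15 = -18$)
$s = -25$ ($s = -18 - 7 = -25$)
$k{\left(l \right)} = - \frac{18}{5}$ ($k{\left(l \right)} = \frac{7}{5} + \frac{1}{5} \left(-25\right) = \frac{7}{5} - 5 = - \frac{18}{5}$)
$\left(k{\left(H{\left(-4 - 6 \right)} \right)} + u\right)^{2} = \left(- \frac{18}{5} + \left(4 + 4 i \sqrt{5}\right)\right)^{2} = \left(\frac{2}{5} + 4 i \sqrt{5}\right)^{2}$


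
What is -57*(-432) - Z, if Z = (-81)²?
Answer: 18063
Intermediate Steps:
Z = 6561
-57*(-432) - Z = -57*(-432) - 1*6561 = 24624 - 6561 = 18063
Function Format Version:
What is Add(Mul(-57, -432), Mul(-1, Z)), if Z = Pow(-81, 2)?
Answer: 18063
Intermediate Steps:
Z = 6561
Add(Mul(-57, -432), Mul(-1, Z)) = Add(Mul(-57, -432), Mul(-1, 6561)) = Add(24624, -6561) = 18063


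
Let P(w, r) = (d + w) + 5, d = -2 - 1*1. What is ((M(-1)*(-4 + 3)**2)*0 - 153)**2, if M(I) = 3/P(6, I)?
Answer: 23409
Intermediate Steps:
d = -3 (d = -2 - 1 = -3)
P(w, r) = 2 + w (P(w, r) = (-3 + w) + 5 = 2 + w)
M(I) = 3/8 (M(I) = 3/(2 + 6) = 3/8)
((M(-1)*(-4 + 3)**2)*0 - 153)**2 = ((3*(-4 + 3)**2/8)*0 - 153)**2 = (((3/8)*(-1)**2)*0 - 153)**2 = (((3/8)*1)*0 - 153)**2 = ((3/8)*0 - 153)**2 = (0 - 153)**2 = (-153)**2 = 23409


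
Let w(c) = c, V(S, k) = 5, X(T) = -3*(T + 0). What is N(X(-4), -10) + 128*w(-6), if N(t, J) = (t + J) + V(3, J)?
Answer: -761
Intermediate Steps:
X(T) = -3*T
N(t, J) = 5 + J + t (N(t, J) = (t + J) + 5 = (J + t) + 5 = 5 + J + t)
N(X(-4), -10) + 128*w(-6) = (5 - 10 - 3*(-4)) + 128*(-6) = (5 - 10 + 12) - 768 = 7 - 768 = -761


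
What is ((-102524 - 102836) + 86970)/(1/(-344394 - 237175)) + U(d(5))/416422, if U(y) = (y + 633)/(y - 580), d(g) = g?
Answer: 8243047150944130431/119721325 ≈ 6.8852e+10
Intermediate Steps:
U(y) = (633 + y)/(-580 + y)
((-102524 - 102836) + 86970)/(1/(-344394 - 237175)) + U(d(5))/416422 = ((-102524 - 102836) + 86970)/(1/(-344394 - 237175)) + ((633 + 5)/(-580 + 5))/416422 = (-205360 + 86970)/(1/(-581569)) + (638/(-575))*(1/416422) = -118390/(-1/581569) - 1/575*638*(1/416422) = -118390*(-581569) - 638/575*1/416422 = 68851953910 - 319/119721325 = 8243047150944130431/119721325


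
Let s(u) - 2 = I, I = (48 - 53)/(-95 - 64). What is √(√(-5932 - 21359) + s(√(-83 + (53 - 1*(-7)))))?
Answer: √(51357 + 25281*I*√27291)/159 ≈ 9.1445 + 9.0327*I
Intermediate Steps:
I = 5/159 (I = -5/(-159) = -5*(-1/159) = 5/159 ≈ 0.031447)
s(u) = 323/159 (s(u) = 2 + 5/159 = 323/159)
√(√(-5932 - 21359) + s(√(-83 + (53 - 1*(-7))))) = √(√(-5932 - 21359) + 323/159) = √(√(-27291) + 323/159) = √(I*√27291 + 323/159) = √(323/159 + I*√27291)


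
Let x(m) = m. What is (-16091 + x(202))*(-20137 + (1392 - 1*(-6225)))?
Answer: 198930280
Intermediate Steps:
(-16091 + x(202))*(-20137 + (1392 - 1*(-6225))) = (-16091 + 202)*(-20137 + (1392 - 1*(-6225))) = -15889*(-20137 + (1392 + 6225)) = -15889*(-20137 + 7617) = -15889*(-12520) = 198930280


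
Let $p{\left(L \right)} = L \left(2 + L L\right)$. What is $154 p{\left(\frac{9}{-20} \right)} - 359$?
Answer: $- \frac{2046533}{4000} \approx -511.63$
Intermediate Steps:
$p{\left(L \right)} = L \left(2 + L^{2}\right)$
$154 p{\left(\frac{9}{-20} \right)} - 359 = 154 \frac{9}{-20} \left(2 + \left(\frac{9}{-20}\right)^{2}\right) - 359 = 154 \cdot 9 \left(- \frac{1}{20}\right) \left(2 + \left(9 \left(- \frac{1}{20}\right)\right)^{2}\right) - 359 = 154 \left(- \frac{9 \left(2 + \left(- \frac{9}{20}\right)^{2}\right)}{20}\right) - 359 = 154 \left(- \frac{9 \left(2 + \frac{81}{400}\right)}{20}\right) - 359 = 154 \left(\left(- \frac{9}{20}\right) \frac{881}{400}\right) - 359 = 154 \left(- \frac{7929}{8000}\right) - 359 = - \frac{610533}{4000} - 359 = - \frac{2046533}{4000}$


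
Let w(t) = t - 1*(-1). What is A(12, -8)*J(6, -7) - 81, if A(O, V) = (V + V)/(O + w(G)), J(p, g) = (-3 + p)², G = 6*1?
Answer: -1683/19 ≈ -88.579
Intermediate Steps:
G = 6
w(t) = 1 + t (w(t) = t + 1 = 1 + t)
A(O, V) = 2*V/(7 + O) (A(O, V) = (V + V)/(O + (1 + 6)) = (2*V)/(O + 7) = (2*V)/(7 + O) = 2*V/(7 + O))
A(12, -8)*J(6, -7) - 81 = (2*(-8)/(7 + 12))*(-3 + 6)² - 81 = (2*(-8)/19)*3² - 81 = (2*(-8)*(1/19))*9 - 81 = -16/19*9 - 81 = -144/19 - 81 = -1683/19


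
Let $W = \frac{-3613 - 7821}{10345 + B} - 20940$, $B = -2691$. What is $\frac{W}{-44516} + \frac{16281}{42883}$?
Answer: $\frac{6210452068343}{7305665036356} \approx 0.85009$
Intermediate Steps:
$W = - \frac{80143097}{3827}$ ($W = \frac{-3613 - 7821}{10345 - 2691} - 20940 = - \frac{11434}{7654} - 20940 = \left(-11434\right) \frac{1}{7654} - 20940 = - \frac{5717}{3827} - 20940 = - \frac{80143097}{3827} \approx -20942.0$)
$\frac{W}{-44516} + \frac{16281}{42883} = - \frac{80143097}{3827 \left(-44516\right)} + \frac{16281}{42883} = \left(- \frac{80143097}{3827}\right) \left(- \frac{1}{44516}\right) + 16281 \cdot \frac{1}{42883} = \frac{80143097}{170362732} + \frac{16281}{42883} = \frac{6210452068343}{7305665036356}$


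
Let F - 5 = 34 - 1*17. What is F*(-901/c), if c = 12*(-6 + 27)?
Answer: -9911/126 ≈ -78.659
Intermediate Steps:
F = 22 (F = 5 + (34 - 1*17) = 5 + (34 - 17) = 5 + 17 = 22)
c = 252 (c = 12*21 = 252)
F*(-901/c) = 22*(-901/252) = -9911/126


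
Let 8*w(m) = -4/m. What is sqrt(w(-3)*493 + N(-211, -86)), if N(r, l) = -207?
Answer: I*sqrt(4494)/6 ≈ 11.173*I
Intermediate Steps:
w(m) = -1/(2*m) (w(m) = (-4/m)/8 = -1/(2*m))
sqrt(w(-3)*493 + N(-211, -86)) = sqrt(-1/2/(-3)*493 - 207) = sqrt(-1/2*(-1/3)*493 - 207) = sqrt((1/6)*493 - 207) = sqrt(493/6 - 207) = sqrt(-749/6) = I*sqrt(4494)/6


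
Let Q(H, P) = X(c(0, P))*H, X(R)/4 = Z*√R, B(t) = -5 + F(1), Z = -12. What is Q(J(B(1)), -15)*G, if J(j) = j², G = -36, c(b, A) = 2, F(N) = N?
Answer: 27648*√2 ≈ 39100.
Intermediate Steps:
B(t) = -4 (B(t) = -5 + 1 = -4)
X(R) = -48*√R (X(R) = 4*(-12*√R) = -48*√R)
Q(H, P) = -48*H*√2 (Q(H, P) = (-48*√2)*H = -48*H*√2)
Q(J(B(1)), -15)*G = -48*(-4)²*√2*(-36) = -48*16*√2*(-36) = -768*√2*(-36) = 27648*√2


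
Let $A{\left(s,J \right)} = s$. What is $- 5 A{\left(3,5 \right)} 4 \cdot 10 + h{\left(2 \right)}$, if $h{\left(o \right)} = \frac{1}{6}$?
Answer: $- \frac{3599}{6} \approx -599.83$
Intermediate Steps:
$h{\left(o \right)} = \frac{1}{6}$
$- 5 A{\left(3,5 \right)} 4 \cdot 10 + h{\left(2 \right)} = \left(-5\right) 3 \cdot 4 \cdot 10 + \frac{1}{6} = \left(-15\right) 4 \cdot 10 + \frac{1}{6} = \left(-60\right) 10 + \frac{1}{6} = -600 + \frac{1}{6} = - \frac{3599}{6}$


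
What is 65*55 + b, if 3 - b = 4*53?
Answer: 3366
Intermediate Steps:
b = -209 (b = 3 - 4*53 = 3 - 1*212 = 3 - 212 = -209)
65*55 + b = 65*55 - 209 = 3575 - 209 = 3366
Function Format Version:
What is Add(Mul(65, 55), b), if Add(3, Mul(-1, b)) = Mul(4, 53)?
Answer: 3366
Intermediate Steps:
b = -209 (b = Add(3, Mul(-1, Mul(4, 53))) = Add(3, Mul(-1, 212)) = Add(3, -212) = -209)
Add(Mul(65, 55), b) = Add(Mul(65, 55), -209) = Add(3575, -209) = 3366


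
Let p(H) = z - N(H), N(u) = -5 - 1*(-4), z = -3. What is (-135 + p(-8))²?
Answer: 18769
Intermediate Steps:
N(u) = -1 (N(u) = -5 + 4 = -1)
p(H) = -2 (p(H) = -3 - 1*(-1) = -3 + 1 = -2)
(-135 + p(-8))² = (-135 - 2)² = (-137)² = 18769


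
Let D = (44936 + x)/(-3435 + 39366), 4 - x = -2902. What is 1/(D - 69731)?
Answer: -35931/2505456719 ≈ -1.4341e-5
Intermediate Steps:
x = 2906 (x = 4 - 1*(-2902) = 4 + 2902 = 2906)
D = 47842/35931 (D = (44936 + 2906)/(-3435 + 39366) = 47842/35931 ≈ 1.3315)
1/(D - 69731) = 1/(47842/35931 - 69731) = 1/(-2505456719/35931) = -35931/2505456719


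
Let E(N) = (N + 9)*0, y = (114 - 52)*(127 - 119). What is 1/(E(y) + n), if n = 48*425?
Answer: 1/20400 ≈ 4.9020e-5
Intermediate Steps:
n = 20400
y = 496 (y = 62*8 = 496)
E(N) = 0 (E(N) = (9 + N)*0 = 0)
1/(E(y) + n) = 1/(0 + 20400) = 1/20400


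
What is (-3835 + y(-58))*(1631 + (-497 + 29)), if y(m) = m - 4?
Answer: -4532211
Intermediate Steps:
y(m) = -4 + m
(-3835 + y(-58))*(1631 + (-497 + 29)) = (-3835 + (-4 - 58))*(1631 + (-497 + 29)) = (-3835 - 62)*(1631 - 468) = -3897*1163 = -4532211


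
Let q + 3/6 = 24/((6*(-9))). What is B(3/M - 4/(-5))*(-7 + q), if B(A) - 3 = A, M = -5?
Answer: -1144/45 ≈ -25.422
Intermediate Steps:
q = -17/18 (q = -1/2 + 24/((6*(-9))) = -1/2 + 24/(-54) = -1/2 + 24*(-1/54) = -1/2 - 4/9 = -17/18 ≈ -0.94444)
B(A) = 3 + A
B(3/M - 4/(-5))*(-7 + q) = (3 + (3/(-5) - 4/(-5)))*(-7 - 17/18) = (3 + (3*(-1/5) - 4*(-1/5)))*(-143/18) = (3 + (-3/5 + 4/5))*(-143/18) = (3 + 1/5)*(-143/18) = (16/5)*(-143/18) = -1144/45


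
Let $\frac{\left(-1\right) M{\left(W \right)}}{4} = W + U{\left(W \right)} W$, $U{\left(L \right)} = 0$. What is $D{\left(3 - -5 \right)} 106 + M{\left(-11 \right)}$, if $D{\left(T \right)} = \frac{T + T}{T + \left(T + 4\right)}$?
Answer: $\frac{644}{5} \approx 128.8$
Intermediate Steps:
$M{\left(W \right)} = - 4 W$ ($M{\left(W \right)} = - 4 \left(W + 0 W\right) = - 4 \left(W + 0\right) = - 4 W$)
$D{\left(T \right)} = \frac{2 T}{4 + 2 T}$ ($D{\left(T \right)} = \frac{2 T}{T + \left(4 + T\right)} = \frac{2 T}{4 + 2 T}$)
$D{\left(3 - -5 \right)} 106 + M{\left(-11 \right)} = \frac{3 - -5}{2 + \left(3 - -5\right)} 106 - -44 = \frac{3 + 5}{2 + \left(3 + 5\right)} 106 + 44 = \frac{8}{2 + 8} \cdot 106 + 44 = \frac{8}{10} \cdot 106 + 44 = 8 \cdot \frac{1}{10} \cdot 106 + 44 = \frac{4}{5} \cdot 106 + 44 = \frac{424}{5} + 44 = \frac{644}{5}$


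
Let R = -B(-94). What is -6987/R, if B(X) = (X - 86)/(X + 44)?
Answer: 11645/6 ≈ 1940.8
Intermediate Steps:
B(X) = (-86 + X)/(44 + X)
R = -18/5 (R = -(-86 - 94)/(44 - 94) = -(-180)/(-50) = -(-1)*(-180)/50 = -1*18/5 = -18/5 ≈ -3.6000)
-6987/R = -6987/(-18/5) = -6987*(-5/18) = 11645/6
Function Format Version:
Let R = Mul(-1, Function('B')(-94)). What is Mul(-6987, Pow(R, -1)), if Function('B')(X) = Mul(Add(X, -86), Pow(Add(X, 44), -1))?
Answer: Rational(11645, 6) ≈ 1940.8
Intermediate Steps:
Function('B')(X) = Mul(Pow(Add(44, X), -1), Add(-86, X)) (Function('B')(X) = Mul(Add(-86, X), Pow(Add(44, X), -1)) = Mul(Pow(Add(44, X), -1), Add(-86, X)))
R = Rational(-18, 5) (R = Mul(-1, Mul(Pow(Add(44, -94), -1), Add(-86, -94))) = Mul(-1, Mul(Pow(-50, -1), -180)) = Mul(-1, Mul(Rational(-1, 50), -180)) = Mul(-1, Rational(18, 5)) = Rational(-18, 5) ≈ -3.6000)
Mul(-6987, Pow(R, -1)) = Mul(-6987, Pow(Rational(-18, 5), -1)) = Mul(-6987, Rational(-5, 18)) = Rational(11645, 6)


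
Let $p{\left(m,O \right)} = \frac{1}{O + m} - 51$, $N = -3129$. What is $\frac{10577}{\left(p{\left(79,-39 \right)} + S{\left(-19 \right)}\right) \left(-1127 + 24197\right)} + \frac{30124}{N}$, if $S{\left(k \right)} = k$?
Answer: $- \frac{64883958688}{6734956599} \approx -9.6339$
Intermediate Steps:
$p{\left(m,O \right)} = -51 + \frac{1}{O + m}$
$\frac{10577}{\left(p{\left(79,-39 \right)} + S{\left(-19 \right)}\right) \left(-1127 + 24197\right)} + \frac{30124}{N} = \frac{10577}{\left(\frac{1 - -1989 - 4029}{-39 + 79} - 19\right) \left(-1127 + 24197\right)} + \frac{30124}{-3129} = \frac{10577}{\left(\frac{1 + 1989 - 4029}{40} - 19\right) 23070} + 30124 \left(- \frac{1}{3129}\right) = \frac{10577}{\left(\frac{1}{40} \left(-2039\right) - 19\right) 23070} - \frac{30124}{3129} = \frac{10577}{\left(- \frac{2039}{40} - 19\right) 23070} - \frac{30124}{3129} = \frac{10577}{\left(- \frac{2799}{40}\right) 23070} - \frac{30124}{3129} = \frac{10577}{- \frac{6457293}{4}} - \frac{30124}{3129} = 10577 \left(- \frac{4}{6457293}\right) - \frac{30124}{3129} = - \frac{42308}{6457293} - \frac{30124}{3129} = - \frac{64883958688}{6734956599}$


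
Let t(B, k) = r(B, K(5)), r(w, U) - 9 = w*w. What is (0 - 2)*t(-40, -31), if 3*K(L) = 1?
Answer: -3218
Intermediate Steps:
K(L) = ⅓ (K(L) = (⅓)*1 = ⅓)
r(w, U) = 9 + w² (r(w, U) = 9 + w*w = 9 + w²)
t(B, k) = 9 + B²
(0 - 2)*t(-40, -31) = (0 - 2)*(9 + (-40)²) = -2*(9 + 1600) = -2*1609 = -3218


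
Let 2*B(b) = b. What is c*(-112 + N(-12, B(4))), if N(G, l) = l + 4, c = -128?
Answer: 13568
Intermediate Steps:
B(b) = b/2
N(G, l) = 4 + l
c*(-112 + N(-12, B(4))) = -128*(-112 + (4 + (½)*4)) = -128*(-112 + (4 + 2)) = -128*(-112 + 6) = -128*(-106) = 13568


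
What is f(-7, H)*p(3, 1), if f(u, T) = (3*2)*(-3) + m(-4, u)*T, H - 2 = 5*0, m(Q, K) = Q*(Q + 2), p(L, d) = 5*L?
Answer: -30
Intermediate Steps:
m(Q, K) = Q*(2 + Q)
H = 2 (H = 2 + 5*0 = 2 + 0 = 2)
f(u, T) = -18 + 8*T (f(u, T) = (3*2)*(-3) + (-4*(2 - 4))*T = 6*(-3) + (-4*(-2))*T = -18 + 8*T)
f(-7, H)*p(3, 1) = (-18 + 8*2)*(5*3) = (-18 + 16)*15 = -2*15 = -30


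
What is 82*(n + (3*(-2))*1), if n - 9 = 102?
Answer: 8610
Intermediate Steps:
n = 111 (n = 9 + 102 = 111)
82*(n + (3*(-2))*1) = 82*(111 + (3*(-2))*1) = 82*(111 - 6*1) = 82*(111 - 6) = 82*105 = 8610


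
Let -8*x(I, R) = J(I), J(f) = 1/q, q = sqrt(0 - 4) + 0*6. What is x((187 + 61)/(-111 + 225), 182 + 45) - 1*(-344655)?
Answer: 344655 + I/16 ≈ 3.4466e+5 + 0.0625*I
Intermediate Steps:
q = 2*I (q = sqrt(-4) + 0 = 2*I + 0 = 2*I ≈ 2.0*I)
J(f) = -I/2 (J(f) = 1/(2*I) = -I/2)
x(I, R) = I/16 (x(I, R) = -(-1)*I/16 = I/16)
x((187 + 61)/(-111 + 225), 182 + 45) - 1*(-344655) = I/16 - 1*(-344655) = I/16 + 344655 = 344655 + I/16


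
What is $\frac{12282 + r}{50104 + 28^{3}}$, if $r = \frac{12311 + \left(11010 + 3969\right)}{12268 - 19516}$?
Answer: $\frac{44496323}{261130944} \approx 0.1704$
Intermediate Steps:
$r = - \frac{13645}{3624}$ ($r = \frac{12311 + 14979}{-7248} = 27290 \left(- \frac{1}{7248}\right) = - \frac{13645}{3624} \approx -3.7652$)
$\frac{12282 + r}{50104 + 28^{3}} = \frac{12282 - \frac{13645}{3624}}{50104 + 28^{3}} = \frac{44496323}{3624 \left(50104 + 21952\right)} = \frac{44496323}{3624 \cdot 72056} = \frac{44496323}{3624} \cdot \frac{1}{72056} = \frac{44496323}{261130944}$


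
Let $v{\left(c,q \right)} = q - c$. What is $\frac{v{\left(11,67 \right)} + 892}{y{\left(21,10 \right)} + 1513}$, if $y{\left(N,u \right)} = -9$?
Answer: $\frac{237}{376} \approx 0.63032$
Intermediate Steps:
$\frac{v{\left(11,67 \right)} + 892}{y{\left(21,10 \right)} + 1513} = \frac{\left(67 - 11\right) + 892}{-9 + 1513} = \frac{\left(67 - 11\right) + 892}{1504} = \left(56 + 892\right) \frac{1}{1504} = 948 \cdot \frac{1}{1504} = \frac{237}{376}$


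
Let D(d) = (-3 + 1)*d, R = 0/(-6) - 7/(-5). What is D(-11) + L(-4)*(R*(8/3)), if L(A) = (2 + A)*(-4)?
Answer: 778/15 ≈ 51.867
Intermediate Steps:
R = 7/5 (R = 0*(-⅙) - 7*(-⅕) = 0 + 7/5 = 7/5 ≈ 1.4000)
D(d) = -2*d
L(A) = -8 - 4*A
D(-11) + L(-4)*(R*(8/3)) = -2*(-11) + (-8 - 4*(-4))*(7*(8/3)/5) = 22 + (-8 + 16)*(7*(8*(⅓))/5) = 22 + 8*((7/5)*(8/3)) = 22 + 8*(56/15) = 22 + 448/15 = 778/15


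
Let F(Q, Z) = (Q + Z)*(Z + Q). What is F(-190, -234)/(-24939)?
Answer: -179776/24939 ≈ -7.2086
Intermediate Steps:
F(Q, Z) = (Q + Z)² (F(Q, Z) = (Q + Z)*(Q + Z) = (Q + Z)²)
F(-190, -234)/(-24939) = (-190 - 234)²/(-24939) = (-424)²*(-1/24939) = 179776*(-1/24939) = -179776/24939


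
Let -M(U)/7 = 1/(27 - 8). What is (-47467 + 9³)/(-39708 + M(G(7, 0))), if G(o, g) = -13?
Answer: 888022/754459 ≈ 1.1770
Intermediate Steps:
M(U) = -7/19 (M(U) = -7/(27 - 8) = -7/19)
(-47467 + 9³)/(-39708 + M(G(7, 0))) = (-47467 + 9³)/(-39708 - 7/19) = (-47467 + 729)/(-754459/19) = -46738*(-19/754459) = 888022/754459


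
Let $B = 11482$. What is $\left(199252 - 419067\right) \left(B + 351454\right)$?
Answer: $-79778776840$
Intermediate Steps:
$\left(199252 - 419067\right) \left(B + 351454\right) = \left(199252 - 419067\right) \left(11482 + 351454\right) = \left(-219815\right) 362936 = -79778776840$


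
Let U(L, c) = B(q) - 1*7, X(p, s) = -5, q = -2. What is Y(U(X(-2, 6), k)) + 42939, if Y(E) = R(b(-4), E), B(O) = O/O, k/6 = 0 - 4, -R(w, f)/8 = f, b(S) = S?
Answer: 42987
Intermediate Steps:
R(w, f) = -8*f
k = -24 (k = 6*(0 - 4) = 6*(-4) = -24)
B(O) = 1
U(L, c) = -6 (U(L, c) = 1 - 1*7 = 1 - 7 = -6)
Y(E) = -8*E
Y(U(X(-2, 6), k)) + 42939 = -8*(-6) + 42939 = 48 + 42939 = 42987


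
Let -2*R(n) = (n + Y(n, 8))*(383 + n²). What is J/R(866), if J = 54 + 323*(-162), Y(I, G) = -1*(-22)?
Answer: 484/3084727 ≈ 0.00015690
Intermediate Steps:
Y(I, G) = 22
R(n) = -(22 + n)*(383 + n²)/2 (R(n) = -(n + 22)*(383 + n²)/2 = -(22 + n)*(383 + n²)/2)
J = -52272 (J = 54 - 52326 = -52272)
J/R(866) = -52272/(-4213 - 11*866² - 383/2*866 - ½*866³) = -52272/(-4213 - 11*749956 - 165839 - ½*649461896) = -52272/(-4213 - 8249516 - 165839 - 324730948) = -52272/(-333150516) = -52272*(-1/333150516) = 484/3084727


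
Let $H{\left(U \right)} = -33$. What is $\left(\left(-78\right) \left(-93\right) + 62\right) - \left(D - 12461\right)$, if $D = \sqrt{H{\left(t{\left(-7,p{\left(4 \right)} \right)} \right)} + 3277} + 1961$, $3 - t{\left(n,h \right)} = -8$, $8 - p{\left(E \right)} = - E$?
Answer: $17816 - 2 \sqrt{811} \approx 17759.0$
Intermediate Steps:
$p{\left(E \right)} = 8 + E$ ($p{\left(E \right)} = 8 - - E = 8 + E$)
$t{\left(n,h \right)} = 11$ ($t{\left(n,h \right)} = 3 - -8 = 3 + 8 = 11$)
$D = 1961 + 2 \sqrt{811}$ ($D = \sqrt{-33 + 3277} + 1961 = \sqrt{3244} + 1961 = 2 \sqrt{811} + 1961 = 1961 + 2 \sqrt{811} \approx 2018.0$)
$\left(\left(-78\right) \left(-93\right) + 62\right) - \left(D - 12461\right) = \left(\left(-78\right) \left(-93\right) + 62\right) - \left(\left(1961 + 2 \sqrt{811}\right) - 12461\right) = \left(7254 + 62\right) - \left(\left(1961 + 2 \sqrt{811}\right) - 12461\right) = 7316 - \left(-10500 + 2 \sqrt{811}\right) = 7316 + \left(10500 - 2 \sqrt{811}\right) = 17816 - 2 \sqrt{811}$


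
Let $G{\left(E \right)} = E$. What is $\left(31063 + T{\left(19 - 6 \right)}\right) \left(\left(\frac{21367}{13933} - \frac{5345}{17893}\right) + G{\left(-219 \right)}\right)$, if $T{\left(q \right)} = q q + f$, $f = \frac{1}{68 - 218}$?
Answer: $- \frac{50867122316849167}{7479095070} \approx -6.8012 \cdot 10^{6}$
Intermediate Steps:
$f = - \frac{1}{150}$ ($f = \frac{1}{-150} = - \frac{1}{150} \approx -0.0066667$)
$T{\left(q \right)} = - \frac{1}{150} + q^{2}$ ($T{\left(q \right)} = q q - \frac{1}{150} = q^{2} - \frac{1}{150} = - \frac{1}{150} + q^{2}$)
$\left(31063 + T{\left(19 - 6 \right)}\right) \left(\left(\frac{21367}{13933} - \frac{5345}{17893}\right) + G{\left(-219 \right)}\right) = \left(31063 - \left(\frac{1}{150} - \left(19 - 6\right)^{2}\right)\right) \left(\left(\frac{21367}{13933} - \frac{5345}{17893}\right) - 219\right) = \left(31063 - \left(\frac{1}{150} - 13^{2}\right)\right) \left(\left(21367 \cdot \frac{1}{13933} - \frac{5345}{17893}\right) - 219\right) = \left(31063 + \left(- \frac{1}{150} + 169\right)\right) \left(\left(\frac{21367}{13933} - \frac{5345}{17893}\right) - 219\right) = \left(31063 + \frac{25349}{150}\right) \left(\frac{307847846}{249303169} - 219\right) = \frac{4684799}{150} \left(- \frac{54289546165}{249303169}\right) = - \frac{50867122316849167}{7479095070}$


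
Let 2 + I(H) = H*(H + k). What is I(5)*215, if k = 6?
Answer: 11395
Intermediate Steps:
I(H) = -2 + H*(6 + H) (I(H) = -2 + H*(H + 6) = -2 + H*(6 + H))
I(5)*215 = (-2 + 5**2 + 6*5)*215 = (-2 + 25 + 30)*215 = 53*215 = 11395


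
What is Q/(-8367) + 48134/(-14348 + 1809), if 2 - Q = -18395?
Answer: -633417161/104913813 ≈ -6.0375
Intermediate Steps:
Q = 18397 (Q = 2 - 1*(-18395) = 2 + 18395 = 18397)
Q/(-8367) + 48134/(-14348 + 1809) = 18397/(-8367) + 48134/(-14348 + 1809) = 18397*(-1/8367) + 48134/(-12539) = -18397/8367 + 48134*(-1/12539) = -18397/8367 - 48134/12539 = -633417161/104913813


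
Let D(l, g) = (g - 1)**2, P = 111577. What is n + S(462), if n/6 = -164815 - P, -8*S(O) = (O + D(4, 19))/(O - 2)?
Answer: -3051368073/1840 ≈ -1.6584e+6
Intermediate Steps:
D(l, g) = (-1 + g)**2
S(O) = -(324 + O)/(8*(-2 + O)) (S(O) = -(O + (-1 + 19)**2)/(8*(O - 2)) = -(O + 18**2)/(8*(-2 + O)) = -(O + 324)/(8*(-2 + O)) = -(324 + O)/(8*(-2 + O)))
n = -1658352 (n = 6*(-164815 - 1*111577) = 6*(-164815 - 111577) = 6*(-276392) = -1658352)
n + S(462) = -1658352 + (-324 - 1*462)/(8*(-2 + 462)) = -1658352 + (1/8)*(-324 - 462)/460 = -1658352 + (1/8)*(1/460)*(-786) = -1658352 - 393/1840 = -3051368073/1840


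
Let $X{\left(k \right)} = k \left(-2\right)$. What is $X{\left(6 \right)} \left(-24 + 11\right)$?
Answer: $156$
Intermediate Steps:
$X{\left(k \right)} = - 2 k$
$X{\left(6 \right)} \left(-24 + 11\right) = \left(-2\right) 6 \left(-24 + 11\right) = \left(-12\right) \left(-13\right) = 156$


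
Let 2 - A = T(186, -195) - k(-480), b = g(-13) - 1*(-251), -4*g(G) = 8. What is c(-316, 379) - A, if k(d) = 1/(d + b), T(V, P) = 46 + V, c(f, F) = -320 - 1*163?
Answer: -58442/231 ≈ -253.00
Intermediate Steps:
g(G) = -2 (g(G) = -1/4*8 = -2)
b = 249 (b = -2 - 1*(-251) = -2 + 251 = 249)
c(f, F) = -483 (c(f, F) = -320 - 163 = -483)
k(d) = 1/(249 + d) (k(d) = 1/(d + 249) = 1/(249 + d))
A = -53131/231 (A = 2 - ((46 + 186) - 1/(249 - 480)) = 2 - (232 - 1/(-231)) = 2 - (232 - 1*(-1/231)) = 2 - (232 + 1/231) = 2 - 1*53593/231 = 2 - 53593/231 = -53131/231 ≈ -230.00)
c(-316, 379) - A = -483 - 1*(-53131/231) = -483 + 53131/231 = -58442/231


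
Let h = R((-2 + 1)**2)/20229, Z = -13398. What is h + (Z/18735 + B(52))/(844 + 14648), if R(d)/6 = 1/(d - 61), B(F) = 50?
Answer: 1036081297/326184331110 ≈ 0.0031764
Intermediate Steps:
R(d) = 6/(-61 + d) (R(d) = 6/(d - 61) = 6/(-61 + d))
h = -1/202290 (h = (6/(-61 + (-2 + 1)**2))/20229 = (6/(-61 + (-1)**2))*(1/20229) = (6/(-61 + 1))*(1/20229) = (6/(-60))*(1/20229) = (6*(-1/60))*(1/20229) = -1/10*1/20229 = -1/202290 ≈ -4.9434e-6)
h + (Z/18735 + B(52))/(844 + 14648) = -1/202290 + (-13398/18735 + 50)/(844 + 14648) = -1/202290 + (-13398*1/18735 + 50)/15492 = -1/202290 + (-4466/6245 + 50)*(1/15492) = -1/202290 + (307784/6245)*(1/15492) = -1/202290 + 76946/24186885 = 1036081297/326184331110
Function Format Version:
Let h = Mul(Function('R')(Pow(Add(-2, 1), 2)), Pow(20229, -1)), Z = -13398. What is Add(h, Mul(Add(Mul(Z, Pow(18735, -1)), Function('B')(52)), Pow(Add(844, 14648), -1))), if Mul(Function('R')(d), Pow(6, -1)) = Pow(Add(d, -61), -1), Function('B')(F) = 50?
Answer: Rational(1036081297, 326184331110) ≈ 0.0031764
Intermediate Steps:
Function('R')(d) = Mul(6, Pow(Add(-61, d), -1)) (Function('R')(d) = Mul(6, Pow(Add(d, -61), -1)) = Mul(6, Pow(Add(-61, d), -1)))
h = Rational(-1, 202290) (h = Mul(Mul(6, Pow(Add(-61, Pow(Add(-2, 1), 2)), -1)), Pow(20229, -1)) = Mul(Mul(6, Pow(Add(-61, Pow(-1, 2)), -1)), Rational(1, 20229)) = Mul(Mul(6, Pow(Add(-61, 1), -1)), Rational(1, 20229)) = Mul(Mul(6, Pow(-60, -1)), Rational(1, 20229)) = Mul(Mul(6, Rational(-1, 60)), Rational(1, 20229)) = Mul(Rational(-1, 10), Rational(1, 20229)) = Rational(-1, 202290) ≈ -4.9434e-6)
Add(h, Mul(Add(Mul(Z, Pow(18735, -1)), Function('B')(52)), Pow(Add(844, 14648), -1))) = Add(Rational(-1, 202290), Mul(Add(Mul(-13398, Pow(18735, -1)), 50), Pow(Add(844, 14648), -1))) = Add(Rational(-1, 202290), Mul(Add(Mul(-13398, Rational(1, 18735)), 50), Pow(15492, -1))) = Add(Rational(-1, 202290), Mul(Add(Rational(-4466, 6245), 50), Rational(1, 15492))) = Add(Rational(-1, 202290), Mul(Rational(307784, 6245), Rational(1, 15492))) = Add(Rational(-1, 202290), Rational(76946, 24186885)) = Rational(1036081297, 326184331110)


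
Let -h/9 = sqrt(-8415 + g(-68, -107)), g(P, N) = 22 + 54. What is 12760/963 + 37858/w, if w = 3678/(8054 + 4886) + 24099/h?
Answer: 67026790089889162780/2601544074616967373 - 38191371078067800*I*sqrt(8339)/2701499558273071 ≈ 25.764 - 1291.0*I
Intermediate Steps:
g(P, N) = 76
h = -9*I*sqrt(8339) (h = -9*sqrt(-8415 + 76) = -9*I*sqrt(8339) ≈ -821.86*I)
w = 1839/6470 + 8033*I*sqrt(8339)/25017 (w = 3678/(8054 + 4886) + 24099/((-9*I*sqrt(8339))) = 3678/12940 + 24099*(I*sqrt(8339)/75051) = 3678*(1/12940) + 8033*I*sqrt(8339)/25017 = 1839/6470 + 8033*I*sqrt(8339)/25017 ≈ 0.28424 + 29.322*I)
12760/963 + 37858/w = 12760/963 + 37858/(1839/6470 + 8033*I*sqrt(8339)/25017)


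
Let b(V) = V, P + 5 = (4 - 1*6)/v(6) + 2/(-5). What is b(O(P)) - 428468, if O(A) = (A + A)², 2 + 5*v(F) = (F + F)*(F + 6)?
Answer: -53982594244/126025 ≈ -4.2835e+5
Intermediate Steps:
v(F) = -⅖ + 2*F*(6 + F)/5 (v(F) = -⅖ + ((F + F)*(F + 6))/5 = -⅖ + ((2*F)*(6 + F))/5 = -⅖ + (2*F*(6 + F))/5 = -⅖ + 2*F*(6 + F)/5)
P = -1942/355 (P = -5 + ((4 - 1*6)/(-⅖ + (⅖)*6² + (12/5)*6) + 2/(-5)) = -5 + ((4 - 6)/(-⅖ + (⅖)*36 + 72/5) + 2*(-⅕)) = -5 + (-2/(-⅖ + 72/5 + 72/5) - ⅖) = -5 + (-2/142/5 - ⅖) = -5 + (-2*5/142 - ⅖) = -5 + (-5/71 - ⅖) = -5 - 167/355 = -1942/355 ≈ -5.4704)
O(A) = 4*A² (O(A) = (2*A)² = 4*A²)
b(O(P)) - 428468 = 4*(-1942/355)² - 428468 = 4*(3771364/126025) - 428468 = 15085456/126025 - 428468 = -53982594244/126025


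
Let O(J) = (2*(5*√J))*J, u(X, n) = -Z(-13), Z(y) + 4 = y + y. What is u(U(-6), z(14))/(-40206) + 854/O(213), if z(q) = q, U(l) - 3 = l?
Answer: -5/6701 + 427*√213/226845 ≈ 0.026726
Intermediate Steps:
U(l) = 3 + l
Z(y) = -4 + 2*y (Z(y) = -4 + (y + y) = -4 + 2*y)
u(X, n) = 30 (u(X, n) = -(-4 + 2*(-13)) = -(-4 - 26) = -1*(-30) = 30)
O(J) = 10*J^(3/2) (O(J) = (10*√J)*J = 10*J^(3/2))
u(U(-6), z(14))/(-40206) + 854/O(213) = 30/(-40206) + 854/((10*213^(3/2))) = 30*(-1/40206) + 854/((10*(213*√213))) = -5/6701 + 854/((2130*√213)) = -5/6701 + 854*(√213/453690) = -5/6701 + 427*√213/226845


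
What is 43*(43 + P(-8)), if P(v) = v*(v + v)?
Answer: 7353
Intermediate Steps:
P(v) = 2*v**2 (P(v) = v*(2*v) = 2*v**2)
43*(43 + P(-8)) = 43*(43 + 2*(-8)**2) = 43*(43 + 2*64) = 43*(43 + 128) = 43*171 = 7353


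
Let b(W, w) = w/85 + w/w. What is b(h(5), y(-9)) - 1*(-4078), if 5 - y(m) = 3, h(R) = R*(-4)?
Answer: 346717/85 ≈ 4079.0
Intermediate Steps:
h(R) = -4*R
y(m) = 2 (y(m) = 5 - 1*3 = 5 - 3 = 2)
b(W, w) = 1 + w/85 (b(W, w) = w*(1/85) + 1 = w/85 + 1 = 1 + w/85)
b(h(5), y(-9)) - 1*(-4078) = (1 + (1/85)*2) - 1*(-4078) = (1 + 2/85) + 4078 = 87/85 + 4078 = 346717/85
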